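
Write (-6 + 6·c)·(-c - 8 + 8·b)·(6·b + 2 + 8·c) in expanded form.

-540·b·c + 300·c - 348·c^2 + 192·b + 96 - 288·b^2 + 348·b·c^2 - 48·c^3 + 288·b^2·c

(-6 + 6·c)·(-c - 8 + 8·b)·(6·b + 2 + 8·c)
= (6·c + 48 - 48·b - 6·c^2 - 48·c + 48·b·c)·(6·b + 2 + 8·c)    [distributive law]
= (-42·c + 48 - 48·b - 6·c^2 + 48·b·c)·(6·b + 2 + 8·c)    [combine like terms]
= -252·b·c - 84·c - 336·c^2 + 288·b + 96 + 384·c - 288·b^2 - 96·b - 384·b·c - 36·b·c^2 - 12·c^2 - 48·c^3 + 288·b^2·c + 96·b·c + 384·b·c^2    [distributive law]
= -540·b·c + 300·c - 348·c^2 + 192·b + 96 - 288·b^2 + 348·b·c^2 - 48·c^3 + 288·b^2·c    [combine like terms]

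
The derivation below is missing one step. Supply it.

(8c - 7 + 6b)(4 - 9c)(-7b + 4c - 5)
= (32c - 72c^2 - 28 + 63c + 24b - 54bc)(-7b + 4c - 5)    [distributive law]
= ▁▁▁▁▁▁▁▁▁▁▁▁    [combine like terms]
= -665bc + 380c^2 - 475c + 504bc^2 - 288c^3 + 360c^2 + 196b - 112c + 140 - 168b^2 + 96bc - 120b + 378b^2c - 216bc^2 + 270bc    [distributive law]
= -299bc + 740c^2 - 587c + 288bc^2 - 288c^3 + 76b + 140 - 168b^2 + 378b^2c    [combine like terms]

By combine like terms:

(95c - 72c^2 - 28 + 24b - 54bc)(-7b + 4c - 5)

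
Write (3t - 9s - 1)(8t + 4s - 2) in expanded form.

24t^2 - 60st - 14t - 36s^2 + 14s + 2

(3t - 9s - 1)(8t + 4s - 2)
= 24t^2 + 12st - 6t - 72st - 36s^2 + 18s - 8t - 4s + 2    [distributive law]
= 24t^2 - 60st - 14t - 36s^2 + 14s + 2    [combine like terms]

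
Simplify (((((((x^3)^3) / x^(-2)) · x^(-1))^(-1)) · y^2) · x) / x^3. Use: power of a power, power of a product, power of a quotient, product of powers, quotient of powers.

x^(-12)y^2

(((((((x^3)^3) / x^(-2)) · x^(-1))^(-1)) · y^2) · x) / x^3
= (((((((x^3)^3) / x^(-2))^(-1)) · ((x^(-1))^(-1))) · y^2) · x) / x^3    [power of a product]
= (((((((x^3)^3)^(-1)) / ((x^(-2))^(-1))) · ((x^(-1))^(-1))) · y^2) · x) / x^3    [power of a quotient]
= ((((((x^3)^(-3)) / ((x^(-2))^(-1))) · ((x^(-1))^(-1))) · y^2) · x) / x^3    [power of a power]
= ((((x^(-9) / ((x^(-2))^(-1))) · ((x^(-1))^(-1))) · y^2) · x) / x^3    [power of a power]
= ((((x^(-9) / x^2) · ((x^(-1))^(-1))) · y^2) · x) / x^3    [power of a power]
= (((x^(-11) · ((x^(-1))^(-1))) · y^2) · x) / x^3    [quotient of powers]
= (((x^(-11) · x) · y^2) · x) / x^3    [power of a power]
= ((x^(-10) · y^2) · x) / x^3    [product of powers]
= x^(-12)y^2    [quotient of powers; product of powers]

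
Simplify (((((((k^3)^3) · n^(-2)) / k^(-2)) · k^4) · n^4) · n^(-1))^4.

k^60n^4

(((((((k^3)^3) · n^(-2)) / k^(-2)) · k^4) · n^4) · n^(-1))^4
= (((((((k^3)^3) · n^(-2)) / k^(-2)) · k^4) · n^4)^4) · ((n^(-1))^4)    [power of a product]
= (((((((k^3)^3) · n^(-2)) / k^(-2)) · k^4)^4) · ((n^4)^4)) · ((n^(-1))^4)    [power of a product]
= (((((((k^3)^3) · n^(-2)) / k^(-2))^4) · ((k^4)^4)) · ((n^4)^4)) · ((n^(-1))^4)    [power of a product]
= (((((((k^3)^3) · n^(-2))^4) / ((k^(-2))^4)) · ((k^4)^4)) · ((n^4)^4)) · ((n^(-1))^4)    [power of a quotient]
= (((((((k^3)^3)^4) · ((n^(-2))^4)) / ((k^(-2))^4)) · ((k^4)^4)) · ((n^4)^4)) · ((n^(-1))^4)    [power of a product]
= ((((((k^3)^12) · ((n^(-2))^4)) / ((k^(-2))^4)) · ((k^4)^4)) · ((n^4)^4)) · ((n^(-1))^4)    [power of a power]
= ((((k^36 · ((n^(-2))^4)) / ((k^(-2))^4)) · ((k^4)^4)) · ((n^4)^4)) · ((n^(-1))^4)    [power of a power]
= ((((k^36 · n^(-8)) / ((k^(-2))^4)) · ((k^4)^4)) · ((n^4)^4)) · ((n^(-1))^4)    [power of a power]
= ((((k^36 · n^(-8)) / k^(-8)) · ((k^4)^4)) · ((n^4)^4)) · ((n^(-1))^4)    [power of a power]
= ((((k^36 · n^(-8)) / k^(-8)) · k^16) · ((n^4)^4)) · ((n^(-1))^4)    [power of a power]
= ((((k^36 · n^(-8)) / k^(-8)) · k^16) · n^16) · ((n^(-1))^4)    [power of a power]
= ((((k^36 · n^(-8)) / k^(-8)) · k^16) · n^16) · n^(-4)    [power of a power]
= k^60n^4    [quotient of powers; product of powers]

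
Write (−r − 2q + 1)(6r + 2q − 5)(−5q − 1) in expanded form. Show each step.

30qr^2 + 6r^2 + 70q^2r − 41qr − 11r + 20q^3 − 56q^2 + 13q + 5

(−r − 2q + 1)(6r + 2q − 5)(−5q − 1)
= (−6r^2 − 2qr + 5r − 12qr − 4q^2 + 10q + 6r + 2q − 5)(−5q − 1)    [distributive law]
= (−6r^2 − 14qr + 11r − 4q^2 + 12q − 5)(−5q − 1)    [combine like terms]
= 30qr^2 + 6r^2 + 70q^2r + 14qr − 55qr − 11r + 20q^3 + 4q^2 − 60q^2 − 12q + 25q + 5    [distributive law]
= 30qr^2 + 6r^2 + 70q^2r − 41qr − 11r + 20q^3 − 56q^2 + 13q + 5    [combine like terms]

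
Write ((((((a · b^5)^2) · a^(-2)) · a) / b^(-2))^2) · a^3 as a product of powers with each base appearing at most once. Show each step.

((((((a · b^5)^2) · a^(-2)) · a) / b^(-2))^2) · a^3
= ((((((a · b^5)^2) · a^(-2)) · a)^2) / ((b^(-2))^2)) · a^3    [power of a quotient]
= ((((((a · b^5)^2) · a^(-2))^2) · (a^2)) / ((b^(-2))^2)) · a^3    [power of a product]
= ((((((a · b^5)^2)^2) · ((a^(-2))^2)) · (a^2)) / ((b^(-2))^2)) · a^3    [power of a product]
= (((((a · b^5)^4) · ((a^(-2))^2)) · (a^2)) / ((b^(-2))^2)) · a^3    [power of a power]
= (((((a^4) · ((b^5)^4)) · ((a^(-2))^2)) · (a^2)) / ((b^(-2))^2)) · a^3    [power of a product]
= ((((a^4 · b^20) · ((a^(-2))^2)) · (a^2)) / ((b^(-2))^2)) · a^3    [power of a power]
= ((((a^4 · b^20) · a^(-4)) · (a^2)) / ((b^(-2))^2)) · a^3    [power of a power]
= ((((a^4 · b^20) · a^(-4)) · a^2) / b^(-4)) · a^3    [power of a power]
= a^5·b^24    [quotient of powers; product of powers]

a^5·b^24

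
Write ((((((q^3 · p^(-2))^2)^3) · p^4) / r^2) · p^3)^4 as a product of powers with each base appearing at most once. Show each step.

p^(-20)q^72r^(-8)

((((((q^3 · p^(-2))^2)^3) · p^4) / r^2) · p^3)^4
= ((((((q^3 · p^(-2))^2)^3) · p^4) / r^2)^4) · ((p^3)^4)    [power of a product]
= ((((((q^3 · p^(-2))^2)^3) · p^4)^4) / ((r^2)^4)) · ((p^3)^4)    [power of a quotient]
= ((((((q^3 · p^(-2))^2)^3)^4) · ((p^4)^4)) / ((r^2)^4)) · ((p^3)^4)    [power of a product]
= (((((q^3 · p^(-2))^2)^12) · ((p^4)^4)) / ((r^2)^4)) · ((p^3)^4)    [power of a power]
= ((((q^3 · p^(-2))^24) · ((p^4)^4)) / ((r^2)^4)) · ((p^3)^4)    [power of a power]
= (((((q^3)^24) · ((p^(-2))^24)) · ((p^4)^4)) / ((r^2)^4)) · ((p^3)^4)    [power of a product]
= (((q^72 · ((p^(-2))^24)) · ((p^4)^4)) / ((r^2)^4)) · ((p^3)^4)    [power of a power]
= (((q^72 · p^(-48)) · ((p^4)^4)) / ((r^2)^4)) · ((p^3)^4)    [power of a power]
= (((q^72 · p^(-48)) · p^16) / ((r^2)^4)) · ((p^3)^4)    [power of a power]
= (((q^72 · p^(-48)) · p^16) / r^8) · ((p^3)^4)    [power of a power]
= (((q^72 · p^(-48)) · p^16) / r^8) · p^12    [power of a power]
= p^(-20)q^72r^(-8)    [quotient of powers; product of powers]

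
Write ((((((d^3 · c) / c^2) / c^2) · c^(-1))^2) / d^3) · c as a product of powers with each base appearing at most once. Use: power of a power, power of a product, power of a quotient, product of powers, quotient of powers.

((((((d^3 · c) / c^2) / c^2) · c^(-1))^2) / d^3) · c
= ((((((d^3 · c) / c^2) / c^2)^2) · ((c^(-1))^2)) / d^3) · c    [power of a product]
= ((((((d^3 · c) / c^2)^2) / ((c^2)^2)) · ((c^(-1))^2)) / d^3) · c    [power of a quotient]
= ((((((d^3 · c)^2) / ((c^2)^2)) / ((c^2)^2)) · ((c^(-1))^2)) / d^3) · c    [power of a quotient]
= (((((((d^3)^2) · (c^2)) / ((c^2)^2)) / ((c^2)^2)) · ((c^(-1))^2)) / d^3) · c    [power of a product]
= (((((d^6 · (c^2)) / ((c^2)^2)) / ((c^2)^2)) · ((c^(-1))^2)) / d^3) · c    [power of a power]
= (((((d^6 · c^2) / c^4) / ((c^2)^2)) · ((c^(-1))^2)) / d^3) · c    [power of a power]
= (((((d^6 · c^2) / c^4) / c^4) · ((c^(-1))^2)) / d^3) · c    [power of a power]
= (((((d^6 · c^2) / c^4) / c^4) · c^(-2)) / d^3) · c    [power of a power]
= c^(-7)d^3    [quotient of powers; product of powers]

c^(-7)d^3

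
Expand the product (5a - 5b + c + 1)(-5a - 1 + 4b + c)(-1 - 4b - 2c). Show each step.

25a² + 100a²b + 50a²c + 10a - 5ab + 20ac - 180ab² - 90abc - 5b - 16b² - 17bc + 80b³ + 44b²c - 2bc² - c² - 2c³ + 1 + 2c

(5a - 5b + c + 1)(-5a - 1 + 4b + c)(-1 - 4b - 2c)
= (-25a² - 5a + 20ab + 5ac + 25ab + 5b - 20b² - 5bc - 5ac - c + 4bc + c² - 5a - 1 + 4b + c)(-1 - 4b - 2c)    [distributive law]
= (-25a² - 10a + 45ab + 9b - 20b² - bc + c² - 1)(-1 - 4b - 2c)    [combine like terms]
= 25a² + 100a²b + 50a²c + 10a + 40ab + 20ac - 45ab - 180ab² - 90abc - 9b - 36b² - 18bc + 20b² + 80b³ + 40b²c + bc + 4b²c + 2bc² - c² - 4bc² - 2c³ + 1 + 4b + 2c    [distributive law]
= 25a² + 100a²b + 50a²c + 10a - 5ab + 20ac - 180ab² - 90abc - 5b - 16b² - 17bc + 80b³ + 44b²c - 2bc² - c² - 2c³ + 1 + 2c    [combine like terms]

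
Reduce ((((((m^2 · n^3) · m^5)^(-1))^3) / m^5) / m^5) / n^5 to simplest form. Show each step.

m^(-31)·n^(-14)

((((((m^2 · n^3) · m^5)^(-1))^3) / m^5) / m^5) / n^5
= (((((m^2 · n^3) · m^5)^(-3)) / m^5) / m^5) / n^5    [power of a power]
= (((((m^2 · n^3)^(-3)) · ((m^5)^(-3))) / m^5) / m^5) / n^5    [power of a product]
= ((((((m^2)^(-3)) · ((n^3)^(-3))) · ((m^5)^(-3))) / m^5) / m^5) / n^5    [power of a product]
= ((((m^(-6) · ((n^3)^(-3))) · ((m^5)^(-3))) / m^5) / m^5) / n^5    [power of a power]
= ((((m^(-6) · n^(-9)) · ((m^5)^(-3))) / m^5) / m^5) / n^5    [power of a power]
= ((((m^(-6) · n^(-9)) · m^(-15)) / m^5) / m^5) / n^5    [power of a power]
= m^(-31)·n^(-14)    [quotient of powers; product of powers]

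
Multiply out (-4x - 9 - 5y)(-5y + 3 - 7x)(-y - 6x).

-205xy² - 358x²y - 231xy - 306x² - 168x³ - 30y² + 27y + 162x - 25y³

(-4x - 9 - 5y)(-5y + 3 - 7x)(-y - 6x)
= (20xy - 12x + 28x² + 45y - 27 + 63x + 25y² - 15y + 35xy)(-y - 6x)    [distributive law]
= (55xy + 51x + 28x² + 30y - 27 + 25y²)(-y - 6x)    [combine like terms]
= -55xy² - 330x²y - 51xy - 306x² - 28x²y - 168x³ - 30y² - 180xy + 27y + 162x - 25y³ - 150xy²    [distributive law]
= -205xy² - 358x²y - 231xy - 306x² - 168x³ - 30y² + 27y + 162x - 25y³    [combine like terms]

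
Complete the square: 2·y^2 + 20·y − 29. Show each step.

2·y^2 + 20·y − 29
= 2(y^2 + 10·y) − 29    [factor out 2 from the y-terms]
= 2(y^2 + 10·y + 25 − 25) − 29    [add and subtract 25 inside the bracket]
= 2(y + 5)^2 − 50 − 29    [perfect-square identity]
= 2(y + 5)^2 − 79    [combine constants]

2(y + 5)^2 − 79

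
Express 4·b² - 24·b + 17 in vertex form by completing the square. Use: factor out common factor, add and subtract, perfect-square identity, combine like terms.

4(b - 3)² - 19

4·b² - 24·b + 17
= 4(b² - 6·b) + 17    [factor out 4 from the b-terms]
= 4(b² - 6·b + 9 - 9) + 17    [add and subtract 9 inside the bracket]
= 4(b - 3)² - 36 + 17    [perfect-square identity]
= 4(b - 3)² - 19    [combine constants]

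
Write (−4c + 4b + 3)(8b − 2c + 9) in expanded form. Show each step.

−40bc + 8c² − 42c + 32b² + 60b + 27

(−4c + 4b + 3)(8b − 2c + 9)
= −32bc + 8c² − 36c + 32b² − 8bc + 36b + 24b − 6c + 27    [distributive law]
= −40bc + 8c² − 42c + 32b² + 60b + 27    [combine like terms]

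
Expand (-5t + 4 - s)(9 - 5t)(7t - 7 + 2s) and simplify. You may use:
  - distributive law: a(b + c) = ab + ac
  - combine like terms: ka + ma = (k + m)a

(-5t + 4 - s)(9 - 5t)(7t - 7 + 2s)
= (-45t + 25t² + 36 - 20t - 9s + 5st)(7t - 7 + 2s)    [distributive law]
= (-65t + 25t² + 36 - 9s + 5st)(7t - 7 + 2s)    [combine like terms]
= -455t² + 455t - 130st + 175t³ - 175t² + 50st² + 252t - 252 + 72s - 63st + 63s - 18s² + 35st² - 35st + 10s²t    [distributive law]
= -630t² + 707t - 228st + 175t³ + 85st² - 252 + 135s - 18s² + 10s²t    [combine like terms]

-630t² + 707t - 228st + 175t³ + 85st² - 252 + 135s - 18s² + 10s²t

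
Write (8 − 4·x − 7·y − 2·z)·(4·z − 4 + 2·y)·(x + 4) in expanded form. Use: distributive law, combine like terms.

−24·x·z + 160·z + 32·x − 128 + 12·x·y + 176·y − 16·x²·z + 16·x² − 8·x²·y − 32·x·y·z − 128·y·z − 14·x·y² − 56·y² − 8·x·z² − 32·z²

(8 − 4·x − 7·y − 2·z)·(4·z − 4 + 2·y)·(x + 4)
= (32·z − 32 + 16·y − 16·x·z + 16·x − 8·x·y − 28·y·z + 28·y − 14·y² − 8·z² + 8·z − 4·y·z)·(x + 4)    [distributive law]
= (40·z − 32 + 44·y − 16·x·z + 16·x − 8·x·y − 32·y·z − 14·y² − 8·z²)·(x + 4)    [combine like terms]
= 40·x·z + 160·z − 32·x − 128 + 44·x·y + 176·y − 16·x²·z − 64·x·z + 16·x² + 64·x − 8·x²·y − 32·x·y − 32·x·y·z − 128·y·z − 14·x·y² − 56·y² − 8·x·z² − 32·z²    [distributive law]
= −24·x·z + 160·z + 32·x − 128 + 12·x·y + 176·y − 16·x²·z + 16·x² − 8·x²·y − 32·x·y·z − 128·y·z − 14·x·y² − 56·y² − 8·x·z² − 32·z²    [combine like terms]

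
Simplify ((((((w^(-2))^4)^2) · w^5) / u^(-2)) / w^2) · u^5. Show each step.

((((((w^(-2))^4)^2) · w^5) / u^(-2)) / w^2) · u^5
= (((((w^(-2))^8) · w^5) / u^(-2)) / w^2) · u^5    [power of a power]
= (((w^(-16) · w^5) / u^(-2)) / w^2) · u^5    [power of a power]
= ((w^(-11) / u^(-2)) / w^2) · u^5    [product of powers]
= u^7w^(-13)    [quotient of powers]

u^7w^(-13)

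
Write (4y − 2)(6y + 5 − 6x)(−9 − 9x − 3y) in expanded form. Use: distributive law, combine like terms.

−240y^2 − 144xy^2 − 72y^3 − 42y + 108xy + 216x^2y + 90 − 18x − 108x^2

(4y − 2)(6y + 5 − 6x)(−9 − 9x − 3y)
= (24y^2 + 20y − 24xy − 12y − 10 + 12x)(−9 − 9x − 3y)    [distributive law]
= (24y^2 + 8y − 24xy − 10 + 12x)(−9 − 9x − 3y)    [combine like terms]
= −216y^2 − 216xy^2 − 72y^3 − 72y − 72xy − 24y^2 + 216xy + 216x^2y + 72xy^2 + 90 + 90x + 30y − 108x − 108x^2 − 36xy    [distributive law]
= −240y^2 − 144xy^2 − 72y^3 − 42y + 108xy + 216x^2y + 90 − 18x − 108x^2    [combine like terms]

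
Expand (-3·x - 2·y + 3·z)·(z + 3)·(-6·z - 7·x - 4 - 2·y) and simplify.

-3·x·z² + 21·x²·z + 3·x·z + 20·x·y·z + 63·x² + 36·x + 60·x·y + 6·y·z² + 26·y·z + 4·y²·z + 24·y + 12·y² - 18·z³ - 66·z² - 36·z

(-3·x - 2·y + 3·z)·(z + 3)·(-6·z - 7·x - 4 - 2·y)
= (-3·x·z - 9·x - 2·y·z - 6·y + 3·z² + 9·z)·(-6·z - 7·x - 4 - 2·y)    [distributive law]
= 18·x·z² + 21·x²·z + 12·x·z + 6·x·y·z + 54·x·z + 63·x² + 36·x + 18·x·y + 12·y·z² + 14·x·y·z + 8·y·z + 4·y²·z + 36·y·z + 42·x·y + 24·y + 12·y² - 18·z³ - 21·x·z² - 12·z² - 6·y·z² - 54·z² - 63·x·z - 36·z - 18·y·z    [distributive law]
= -3·x·z² + 21·x²·z + 3·x·z + 20·x·y·z + 63·x² + 36·x + 60·x·y + 6·y·z² + 26·y·z + 4·y²·z + 24·y + 12·y² - 18·z³ - 66·z² - 36·z    [combine like terms]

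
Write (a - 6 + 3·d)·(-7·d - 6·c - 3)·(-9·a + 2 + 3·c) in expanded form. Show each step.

63·a²·d - 311·a·d + 141·a·c·d + 54·a²·c - 345·a·c - 18·a·c² + 27·a² - 168·a + 66·d + 63·c·d + 126·c + 108·c² + 36 + 189·a·d² - 42·d² - 63·c·d² - 54·c²·d

(a - 6 + 3·d)·(-7·d - 6·c - 3)·(-9·a + 2 + 3·c)
= (-7·a·d - 6·a·c - 3·a + 42·d + 36·c + 18 - 21·d² - 18·c·d - 9·d)·(-9·a + 2 + 3·c)    [distributive law]
= (-7·a·d - 6·a·c - 3·a + 33·d + 36·c + 18 - 21·d² - 18·c·d)·(-9·a + 2 + 3·c)    [combine like terms]
= 63·a²·d - 14·a·d - 21·a·c·d + 54·a²·c - 12·a·c - 18·a·c² + 27·a² - 6·a - 9·a·c - 297·a·d + 66·d + 99·c·d - 324·a·c + 72·c + 108·c² - 162·a + 36 + 54·c + 189·a·d² - 42·d² - 63·c·d² + 162·a·c·d - 36·c·d - 54·c²·d    [distributive law]
= 63·a²·d - 311·a·d + 141·a·c·d + 54·a²·c - 345·a·c - 18·a·c² + 27·a² - 168·a + 66·d + 63·c·d + 126·c + 108·c² + 36 + 189·a·d² - 42·d² - 63·c·d² - 54·c²·d    [combine like terms]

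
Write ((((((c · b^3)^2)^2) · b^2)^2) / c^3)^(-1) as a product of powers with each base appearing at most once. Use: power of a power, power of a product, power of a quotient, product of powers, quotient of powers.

((((((c · b^3)^2)^2) · b^2)^2) / c^3)^(-1)
= ((((((c · b^3)^2)^2) · b^2)^2)^(-1)) / ((c^3)^(-1))    [power of a quotient]
= (((((c · b^3)^2)^2) · b^2)^(-2)) / ((c^3)^(-1))    [power of a power]
= (((((c · b^3)^2)^2)^(-2)) · ((b^2)^(-2))) / ((c^3)^(-1))    [power of a product]
= ((((c · b^3)^2)^(-4)) · ((b^2)^(-2))) / ((c^3)^(-1))    [power of a power]
= (((c · b^3)^(-8)) · ((b^2)^(-2))) / ((c^3)^(-1))    [power of a power]
= (((c^(-8)) · ((b^3)^(-8))) · ((b^2)^(-2))) / ((c^3)^(-1))    [power of a product]
= ((c^(-8) · b^(-24)) · ((b^2)^(-2))) / ((c^3)^(-1))    [power of a power]
= ((c^(-8) · b^(-24)) · b^(-4)) / ((c^3)^(-1))    [power of a power]
= ((c^(-8) · b^(-24)) · b^(-4)) / c^(-3)    [power of a power]
= b^(-28)c^(-5)    [quotient of powers; product of powers]

b^(-28)c^(-5)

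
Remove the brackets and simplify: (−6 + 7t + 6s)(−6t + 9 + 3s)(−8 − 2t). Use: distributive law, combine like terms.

−684t + 138t^2 + 432 − 288s + 48st + 84t^3 + 30st^2 − 144s^2 − 36s^2t

(−6 + 7t + 6s)(−6t + 9 + 3s)(−8 − 2t)
= (36t − 54 − 18s − 42t^2 + 63t + 21st − 36st + 54s + 18s^2)(−8 − 2t)    [distributive law]
= (99t − 54 + 36s − 42t^2 − 15st + 18s^2)(−8 − 2t)    [combine like terms]
= −792t − 198t^2 + 432 + 108t − 288s − 72st + 336t^2 + 84t^3 + 120st + 30st^2 − 144s^2 − 36s^2t    [distributive law]
= −684t + 138t^2 + 432 − 288s + 48st + 84t^3 + 30st^2 − 144s^2 − 36s^2t    [combine like terms]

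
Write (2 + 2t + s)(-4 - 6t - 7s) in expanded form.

-8 - 20t - 18s - 12t² - 20st - 7s²

(2 + 2t + s)(-4 - 6t - 7s)
= -8 - 12t - 14s - 8t - 12t² - 14st - 4s - 6st - 7s²    [distributive law]
= -8 - 20t - 18s - 12t² - 20st - 7s²    [combine like terms]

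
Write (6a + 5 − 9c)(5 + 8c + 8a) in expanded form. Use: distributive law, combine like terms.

70a − 24ac + 48a² + 25 − 5c − 72c²

(6a + 5 − 9c)(5 + 8c + 8a)
= 30a + 48ac + 48a² + 25 + 40c + 40a − 45c − 72c² − 72ac    [distributive law]
= 70a − 24ac + 48a² + 25 − 5c − 72c²    [combine like terms]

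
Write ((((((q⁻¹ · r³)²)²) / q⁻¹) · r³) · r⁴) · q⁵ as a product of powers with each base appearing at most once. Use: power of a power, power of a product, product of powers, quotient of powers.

q²r¹⁹

((((((q⁻¹ · r³)²)²) / q⁻¹) · r³) · r⁴) · q⁵
= (((((q⁻¹ · r³)⁴) / q⁻¹) · r³) · r⁴) · q⁵    [power of a power]
= ((((((q⁻¹)⁴) · ((r³)⁴)) / q⁻¹) · r³) · r⁴) · q⁵    [power of a product]
= ((((q⁻⁴ · ((r³)⁴)) / q⁻¹) · r³) · r⁴) · q⁵    [power of a power]
= ((((q⁻⁴ · r¹²) / q⁻¹) · r³) · r⁴) · q⁵    [power of a power]
= q²r¹⁹    [quotient of powers; product of powers]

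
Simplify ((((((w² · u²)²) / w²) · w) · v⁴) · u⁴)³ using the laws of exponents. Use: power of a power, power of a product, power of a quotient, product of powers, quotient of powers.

u²⁴v¹²w⁹

((((((w² · u²)²) / w²) · w) · v⁴) · u⁴)³
= ((((((w² · u²)²) / w²) · w) · v⁴)³) · ((u⁴)³)    [power of a product]
= ((((((w² · u²)²) / w²) · w)³) · ((v⁴)³)) · ((u⁴)³)    [power of a product]
= ((((((w² · u²)²) / w²)³) · (w³)) · ((v⁴)³)) · ((u⁴)³)    [power of a product]
= ((((((w² · u²)²)³) / ((w²)³)) · (w³)) · ((v⁴)³)) · ((u⁴)³)    [power of a quotient]
= (((((w² · u²)⁶) / ((w²)³)) · (w³)) · ((v⁴)³)) · ((u⁴)³)    [power of a power]
= ((((((w²)⁶) · ((u²)⁶)) / ((w²)³)) · (w³)) · ((v⁴)³)) · ((u⁴)³)    [power of a product]
= ((((w¹² · ((u²)⁶)) / ((w²)³)) · (w³)) · ((v⁴)³)) · ((u⁴)³)    [power of a power]
= ((((w¹² · u¹²) / ((w²)³)) · (w³)) · ((v⁴)³)) · ((u⁴)³)    [power of a power]
= ((((w¹² · u¹²) / w⁶) · (w³)) · ((v⁴)³)) · ((u⁴)³)    [power of a power]
= ((((w¹² · u¹²) / w⁶) · w³) · v¹²) · ((u⁴)³)    [power of a power]
= ((((w¹² · u¹²) / w⁶) · w³) · v¹²) · u¹²    [power of a power]
= u²⁴v¹²w⁹    [quotient of powers; product of powers]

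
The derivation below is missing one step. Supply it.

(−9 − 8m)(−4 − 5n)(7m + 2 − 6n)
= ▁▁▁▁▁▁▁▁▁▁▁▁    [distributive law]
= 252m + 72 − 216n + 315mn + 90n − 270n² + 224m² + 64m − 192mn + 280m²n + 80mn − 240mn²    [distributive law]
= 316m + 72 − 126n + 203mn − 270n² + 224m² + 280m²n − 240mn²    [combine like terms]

Applying distributive law to the line above:

(36 + 45n + 32m + 40mn)(7m + 2 − 6n)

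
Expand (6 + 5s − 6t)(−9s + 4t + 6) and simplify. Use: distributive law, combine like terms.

−24s − 12t + 36 − 45s^2 + 74st − 24t^2

(6 + 5s − 6t)(−9s + 4t + 6)
= −54s + 24t + 36 − 45s^2 + 20st + 30s + 54st − 24t^2 − 36t    [distributive law]
= −24s − 12t + 36 − 45s^2 + 74st − 24t^2    [combine like terms]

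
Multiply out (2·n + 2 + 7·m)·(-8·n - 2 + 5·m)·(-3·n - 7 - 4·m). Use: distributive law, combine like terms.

(2·n + 2 + 7·m)·(-8·n - 2 + 5·m)·(-3·n - 7 - 4·m)
= (-16·n^2 - 4·n + 10·m·n - 16·n - 4 + 10·m - 56·m·n - 14·m + 35·m^2)·(-3·n - 7 - 4·m)    [distributive law]
= (-16·n^2 - 20·n - 46·m·n - 4 - 4·m + 35·m^2)·(-3·n - 7 - 4·m)    [combine like terms]
= 48·n^3 + 112·n^2 + 64·m·n^2 + 60·n^2 + 140·n + 80·m·n + 138·m·n^2 + 322·m·n + 184·m^2·n + 12·n + 28 + 16·m + 12·m·n + 28·m + 16·m^2 - 105·m^2·n - 245·m^2 - 140·m^3    [distributive law]
= 48·n^3 + 172·n^2 + 202·m·n^2 + 152·n + 414·m·n + 79·m^2·n + 28 + 44·m - 229·m^2 - 140·m^3    [combine like terms]

48·n^3 + 172·n^2 + 202·m·n^2 + 152·n + 414·m·n + 79·m^2·n + 28 + 44·m - 229·m^2 - 140·m^3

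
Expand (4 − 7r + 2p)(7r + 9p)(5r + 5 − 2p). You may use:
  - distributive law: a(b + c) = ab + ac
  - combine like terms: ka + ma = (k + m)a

−105r^2 + 140r − 121pr + 180p + 18p^2 − 245r^3 − 147pr^2 + 188p^2r − 36p^3

(4 − 7r + 2p)(7r + 9p)(5r + 5 − 2p)
= (28r + 36p − 49r^2 − 63pr + 14pr + 18p^2)(5r + 5 − 2p)    [distributive law]
= (28r + 36p − 49r^2 − 49pr + 18p^2)(5r + 5 − 2p)    [combine like terms]
= 140r^2 + 140r − 56pr + 180pr + 180p − 72p^2 − 245r^3 − 245r^2 + 98pr^2 − 245pr^2 − 245pr + 98p^2r + 90p^2r + 90p^2 − 36p^3    [distributive law]
= −105r^2 + 140r − 121pr + 180p + 18p^2 − 245r^3 − 147pr^2 + 188p^2r − 36p^3    [combine like terms]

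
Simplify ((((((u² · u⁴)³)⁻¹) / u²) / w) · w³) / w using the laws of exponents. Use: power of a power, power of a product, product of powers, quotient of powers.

u⁻²⁰w

((((((u² · u⁴)³)⁻¹) / u²) / w) · w³) / w
= (((((u² · u⁴)⁻³) / u²) / w) · w³) / w    [power of a power]
= ((((((u²)⁻³) · ((u⁴)⁻³)) / u²) / w) · w³) / w    [power of a product]
= ((((u⁻⁶ · ((u⁴)⁻³)) / u²) / w) · w³) / w    [power of a power]
= ((((u⁻⁶ · u⁻¹²) / u²) / w) · w³) / w    [power of a power]
= (((u⁻¹⁸ / u²) / w) · w³) / w    [product of powers]
= ((u⁻²⁰ / w) · w³) / w    [quotient of powers]
= u⁻²⁰w    [quotient of powers; product of powers]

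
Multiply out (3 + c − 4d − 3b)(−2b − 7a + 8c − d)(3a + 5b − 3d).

−123ab − 30b^2 + 3bd − 63a^2 + 54ad + 72ac + 120bc − 72cd + 9d^2 − 113abc − 130b^2c − 87bcd − 21a^2c − 78acd + 24ac^2 + 40bc^2 − 24c^2d + 99cd^2 + 110abd + 37b^2d − 13bd^2 + 84a^2d − 72ad^2 − 12d^3 + 123ab^2 + 30b^3 + 63a^2b

(3 + c − 4d − 3b)(−2b − 7a + 8c − d)(3a + 5b − 3d)
= (−6b − 21a + 24c − 3d − 2bc − 7ac + 8c^2 − cd + 8bd + 28ad − 32cd + 4d^2 + 6b^2 + 21ab − 24bc + 3bd)(3a + 5b − 3d)    [distributive law]
= (−6b − 21a + 24c − 3d − 26bc − 7ac + 8c^2 − 33cd + 11bd + 28ad + 4d^2 + 6b^2 + 21ab)(3a + 5b − 3d)    [combine like terms]
= −18ab − 30b^2 + 18bd − 63a^2 − 105ab + 63ad + 72ac + 120bc − 72cd − 9ad − 15bd + 9d^2 − 78abc − 130b^2c + 78bcd − 21a^2c − 35abc + 21acd + 24ac^2 + 40bc^2 − 24c^2d − 99acd − 165bcd + 99cd^2 + 33abd + 55b^2d − 33bd^2 + 84a^2d + 140abd − 84ad^2 + 12ad^2 + 20bd^2 − 12d^3 + 18ab^2 + 30b^3 − 18b^2d + 63a^2b + 105ab^2 − 63abd    [distributive law]
= −123ab − 30b^2 + 3bd − 63a^2 + 54ad + 72ac + 120bc − 72cd + 9d^2 − 113abc − 130b^2c − 87bcd − 21a^2c − 78acd + 24ac^2 + 40bc^2 − 24c^2d + 99cd^2 + 110abd + 37b^2d − 13bd^2 + 84a^2d − 72ad^2 − 12d^3 + 123ab^2 + 30b^3 + 63a^2b    [combine like terms]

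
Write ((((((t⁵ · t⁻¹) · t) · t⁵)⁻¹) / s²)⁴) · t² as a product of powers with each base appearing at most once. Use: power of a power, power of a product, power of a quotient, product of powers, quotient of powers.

s⁻⁸t⁻³⁸

((((((t⁵ · t⁻¹) · t) · t⁵)⁻¹) / s²)⁴) · t²
= ((((((t⁵ · t⁻¹) · t) · t⁵)⁻¹)⁴) / ((s²)⁴)) · t²    [power of a quotient]
= (((((t⁵ · t⁻¹) · t) · t⁵)⁻⁴) / ((s²)⁴)) · t²    [power of a power]
= (((((t⁵ · t⁻¹) · t)⁻⁴) · ((t⁵)⁻⁴)) / ((s²)⁴)) · t²    [power of a product]
= (((((t⁵ · t⁻¹)⁻⁴) · (t⁻⁴)) · ((t⁵)⁻⁴)) / ((s²)⁴)) · t²    [power of a product]
= ((((((t⁵)⁻⁴) · ((t⁻¹)⁻⁴)) · (t⁻⁴)) · ((t⁵)⁻⁴)) / ((s²)⁴)) · t²    [power of a product]
= ((((t⁻²⁰ · ((t⁻¹)⁻⁴)) · (t⁻⁴)) · ((t⁵)⁻⁴)) / ((s²)⁴)) · t²    [power of a power]
= ((((t⁻²⁰ · t⁴) · (t⁻⁴)) · ((t⁵)⁻⁴)) / ((s²)⁴)) · t²    [power of a power]
= (((t⁻¹⁶ · (t⁻⁴)) · ((t⁵)⁻⁴)) / ((s²)⁴)) · t²    [product of powers]
= ((t⁻²⁰ · ((t⁵)⁻⁴)) / ((s²)⁴)) · t²    [product of powers]
= ((t⁻²⁰ · t⁻²⁰) / ((s²)⁴)) · t²    [power of a power]
= (t⁻⁴⁰ / ((s²)⁴)) · t²    [product of powers]
= (t⁻⁴⁰ / s⁸) · t²    [power of a power]
= s⁻⁸t⁻³⁸    [quotient of powers; product of powers]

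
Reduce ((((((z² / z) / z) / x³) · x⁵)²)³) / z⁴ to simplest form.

x¹²·z⁻⁴

((((((z² / z) / z) / x³) · x⁵)²)³) / z⁴
= (((((z² / z) / z) / x³) · x⁵)⁶) / z⁴    [power of a power]
= (((((z² / z) / z) / x³)⁶) · ((x⁵)⁶)) / z⁴    [power of a product]
= (((((z² / z) / z)⁶) / ((x³)⁶)) · ((x⁵)⁶)) / z⁴    [power of a quotient]
= (((((z² / z)⁶) / (z⁶)) / ((x³)⁶)) · ((x⁵)⁶)) / z⁴    [power of a quotient]
= ((((((z²)⁶) / (z⁶)) / (z⁶)) / ((x³)⁶)) · ((x⁵)⁶)) / z⁴    [power of a quotient]
= ((((z¹² / (z⁶)) / (z⁶)) / ((x³)⁶)) · ((x⁵)⁶)) / z⁴    [power of a power]
= (((z⁶ / (z⁶)) / ((x³)⁶)) · ((x⁵)⁶)) / z⁴    [quotient of powers]
= ((z⁰ / ((x³)⁶)) · ((x⁵)⁶)) / z⁴    [quotient of powers]
= ((z⁰ / x¹⁸) · ((x⁵)⁶)) / z⁴    [power of a power]
= ((z⁰ / x¹⁸) · x³⁰) / z⁴    [power of a power]
= x¹²·z⁻⁴    [quotient of powers]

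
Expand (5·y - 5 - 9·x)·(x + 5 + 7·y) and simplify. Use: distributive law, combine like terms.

-58·x·y - 10·y + 35·y^2 - 50·x - 25 - 9·x^2

(5·y - 5 - 9·x)·(x + 5 + 7·y)
= 5·x·y + 25·y + 35·y^2 - 5·x - 25 - 35·y - 9·x^2 - 45·x - 63·x·y    [distributive law]
= -58·x·y - 10·y + 35·y^2 - 50·x - 25 - 9·x^2    [combine like terms]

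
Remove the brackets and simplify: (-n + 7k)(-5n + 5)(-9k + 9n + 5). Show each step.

(-n + 7k)(-5n + 5)(-9k + 9n + 5)
= (5n² - 5n - 35kn + 35k)(-9k + 9n + 5)    [distributive law]
= -45kn² + 45n³ + 25n² + 45kn - 45n² - 25n + 315k²n - 315kn² - 175kn - 315k² + 315kn + 175k    [distributive law]
= -360kn² + 45n³ - 20n² + 185kn - 25n + 315k²n - 315k² + 175k    [combine like terms]

-360kn² + 45n³ - 20n² + 185kn - 25n + 315k²n - 315k² + 175k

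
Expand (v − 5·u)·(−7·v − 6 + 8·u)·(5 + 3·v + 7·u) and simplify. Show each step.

−53·v² − 21·v³ + 80·u·v² − 30·v + 263·u·v + 181·u²·v + 150·u + 10·u² − 280·u³

(v − 5·u)·(−7·v − 6 + 8·u)·(5 + 3·v + 7·u)
= (−7·v² − 6·v + 8·u·v + 35·u·v + 30·u − 40·u²)·(5 + 3·v + 7·u)    [distributive law]
= (−7·v² − 6·v + 43·u·v + 30·u − 40·u²)·(5 + 3·v + 7·u)    [combine like terms]
= −35·v² − 21·v³ − 49·u·v² − 30·v − 18·v² − 42·u·v + 215·u·v + 129·u·v² + 301·u²·v + 150·u + 90·u·v + 210·u² − 200·u² − 120·u²·v − 280·u³    [distributive law]
= −53·v² − 21·v³ + 80·u·v² − 30·v + 263·u·v + 181·u²·v + 150·u + 10·u² − 280·u³    [combine like terms]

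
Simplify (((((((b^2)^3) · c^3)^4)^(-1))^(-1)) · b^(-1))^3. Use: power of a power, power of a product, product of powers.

b^69c^36

(((((((b^2)^3) · c^3)^4)^(-1))^(-1)) · b^(-1))^3
= (((((((b^2)^3) · c^3)^4)^(-1))^(-1))^3) · ((b^(-1))^3)    [power of a product]
= ((((((b^2)^3) · c^3)^4)^(-1))^(-3)) · ((b^(-1))^3)    [power of a power]
= (((((b^2)^3) · c^3)^4)^3) · ((b^(-1))^3)    [power of a power]
= ((((b^2)^3) · c^3)^12) · ((b^(-1))^3)    [power of a power]
= ((((b^2)^3)^12) · ((c^3)^12)) · ((b^(-1))^3)    [power of a product]
= (((b^2)^36) · ((c^3)^12)) · ((b^(-1))^3)    [power of a power]
= (b^72 · ((c^3)^12)) · ((b^(-1))^3)    [power of a power]
= (b^72 · c^36) · ((b^(-1))^3)    [power of a power]
= (b^72 · c^36) · b^(-3)    [power of a power]
= b^69c^36    [product of powers]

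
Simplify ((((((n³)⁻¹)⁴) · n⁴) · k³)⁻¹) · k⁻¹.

k⁻⁴n⁸

((((((n³)⁻¹)⁴) · n⁴) · k³)⁻¹) · k⁻¹
= ((((((n³)⁻¹)⁴) · n⁴)⁻¹) · ((k³)⁻¹)) · k⁻¹    [power of a product]
= ((((((n³)⁻¹)⁴)⁻¹) · ((n⁴)⁻¹)) · ((k³)⁻¹)) · k⁻¹    [power of a product]
= (((((n³)⁻¹)⁻⁴) · ((n⁴)⁻¹)) · ((k³)⁻¹)) · k⁻¹    [power of a power]
= ((((n³)⁴) · ((n⁴)⁻¹)) · ((k³)⁻¹)) · k⁻¹    [power of a power]
= ((n¹² · ((n⁴)⁻¹)) · ((k³)⁻¹)) · k⁻¹    [power of a power]
= ((n¹² · n⁻⁴) · ((k³)⁻¹)) · k⁻¹    [power of a power]
= (n⁸ · ((k³)⁻¹)) · k⁻¹    [product of powers]
= (n⁸ · k⁻³) · k⁻¹    [power of a power]
= k⁻⁴n⁸    [product of powers]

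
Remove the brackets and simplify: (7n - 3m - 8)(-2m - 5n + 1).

(7n - 3m - 8)(-2m - 5n + 1)
= -14mn - 35n^2 + 7n + 6m^2 + 15mn - 3m + 16m + 40n - 8    [distributive law]
= mn - 35n^2 + 47n + 6m^2 + 13m - 8    [combine like terms]

mn - 35n^2 + 47n + 6m^2 + 13m - 8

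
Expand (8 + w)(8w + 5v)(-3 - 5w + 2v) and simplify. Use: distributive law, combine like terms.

(8 + w)(8w + 5v)(-3 - 5w + 2v)
= (64w + 40v + 8w^2 + 5vw)(-3 - 5w + 2v)    [distributive law]
= -192w - 320w^2 + 128vw - 120v - 200vw + 80v^2 - 24w^2 - 40w^3 + 16vw^2 - 15vw - 25vw^2 + 10v^2w    [distributive law]
= -192w - 344w^2 - 87vw - 120v + 80v^2 - 40w^3 - 9vw^2 + 10v^2w    [combine like terms]

-192w - 344w^2 - 87vw - 120v + 80v^2 - 40w^3 - 9vw^2 + 10v^2w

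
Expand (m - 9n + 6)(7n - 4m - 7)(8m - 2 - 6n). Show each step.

(m - 9n + 6)(7n - 4m - 7)(8m - 2 - 6n)
= (7mn - 4m² - 7m - 63n² + 36mn + 63n + 42n - 24m - 42)(8m - 2 - 6n)    [distributive law]
= (43mn - 4m² - 31m - 63n² + 105n - 42)(8m - 2 - 6n)    [combine like terms]
= 344m²n - 86mn - 258mn² - 32m³ + 8m² + 24m²n - 248m² + 62m + 186mn - 504mn² + 126n² + 378n³ + 840mn - 210n - 630n² - 336m + 84 + 252n    [distributive law]
= 368m²n + 940mn - 762mn² - 32m³ - 240m² - 274m - 504n² + 378n³ + 42n + 84    [combine like terms]

368m²n + 940mn - 762mn² - 32m³ - 240m² - 274m - 504n² + 378n³ + 42n + 84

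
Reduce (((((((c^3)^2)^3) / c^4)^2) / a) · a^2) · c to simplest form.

a·c^29

(((((((c^3)^2)^3) / c^4)^2) / a) · a^2) · c
= (((((((c^3)^2)^3)^2) / ((c^4)^2)) / a) · a^2) · c    [power of a quotient]
= ((((((c^3)^2)^6) / ((c^4)^2)) / a) · a^2) · c    [power of a power]
= (((((c^3)^12) / ((c^4)^2)) / a) · a^2) · c    [power of a power]
= (((c^36 / ((c^4)^2)) / a) · a^2) · c    [power of a power]
= (((c^36 / c^8) / a) · a^2) · c    [power of a power]
= ((c^28 / a) · a^2) · c    [quotient of powers]
= a·c^29    [quotient of powers; product of powers]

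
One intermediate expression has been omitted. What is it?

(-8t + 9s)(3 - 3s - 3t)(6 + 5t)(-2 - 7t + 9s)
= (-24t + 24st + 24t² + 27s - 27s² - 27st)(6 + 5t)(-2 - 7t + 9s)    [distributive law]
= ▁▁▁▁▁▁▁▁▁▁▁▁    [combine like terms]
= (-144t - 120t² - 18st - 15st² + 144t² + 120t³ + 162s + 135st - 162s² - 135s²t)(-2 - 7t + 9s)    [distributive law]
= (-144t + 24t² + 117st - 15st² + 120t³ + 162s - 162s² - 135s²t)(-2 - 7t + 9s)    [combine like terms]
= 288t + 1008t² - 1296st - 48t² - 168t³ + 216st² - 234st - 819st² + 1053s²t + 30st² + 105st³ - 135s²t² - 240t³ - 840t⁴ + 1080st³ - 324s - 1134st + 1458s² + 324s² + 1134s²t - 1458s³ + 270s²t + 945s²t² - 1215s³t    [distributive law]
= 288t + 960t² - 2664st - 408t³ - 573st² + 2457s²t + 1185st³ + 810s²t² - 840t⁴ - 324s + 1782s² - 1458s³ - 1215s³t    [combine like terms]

Applying combine like terms to the line above:

(-24t - 3st + 24t² + 27s - 27s²)(6 + 5t)(-2 - 7t + 9s)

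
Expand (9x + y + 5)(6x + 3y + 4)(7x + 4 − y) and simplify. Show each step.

(9x + y + 5)(6x + 3y + 4)(7x + 4 − y)
= (54x² + 27xy + 36x + 6xy + 3y² + 4y + 30x + 15y + 20)(7x + 4 − y)    [distributive law]
= (54x² + 33xy + 66x + 3y² + 19y + 20)(7x + 4 − y)    [combine like terms]
= 378x³ + 216x² − 54x²y + 231x²y + 132xy − 33xy² + 462x² + 264x − 66xy + 21xy² + 12y² − 3y³ + 133xy + 76y − 19y² + 140x + 80 − 20y    [distributive law]
= 378x³ + 678x² + 177x²y + 199xy − 12xy² + 404x − 7y² − 3y³ + 56y + 80    [combine like terms]

378x³ + 678x² + 177x²y + 199xy − 12xy² + 404x − 7y² − 3y³ + 56y + 80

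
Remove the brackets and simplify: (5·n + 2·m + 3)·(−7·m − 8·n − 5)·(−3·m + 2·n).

125·m^2·n + 18·m·n^2 − 80·n^3 + 85·m·n − 98·n^2 + 42·m^3 + 93·m^2 + 45·m − 30·n

(5·n + 2·m + 3)·(−7·m − 8·n − 5)·(−3·m + 2·n)
= (−35·m·n − 40·n^2 − 25·n − 14·m^2 − 16·m·n − 10·m − 21·m − 24·n − 15)·(−3·m + 2·n)    [distributive law]
= (−51·m·n − 40·n^2 − 49·n − 14·m^2 − 31·m − 15)·(−3·m + 2·n)    [combine like terms]
= 153·m^2·n − 102·m·n^2 + 120·m·n^2 − 80·n^3 + 147·m·n − 98·n^2 + 42·m^3 − 28·m^2·n + 93·m^2 − 62·m·n + 45·m − 30·n    [distributive law]
= 125·m^2·n + 18·m·n^2 − 80·n^3 + 85·m·n − 98·n^2 + 42·m^3 + 93·m^2 + 45·m − 30·n    [combine like terms]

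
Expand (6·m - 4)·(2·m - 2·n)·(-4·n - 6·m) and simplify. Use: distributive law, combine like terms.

(6·m - 4)·(2·m - 2·n)·(-4·n - 6·m)
= (12·m^2 - 12·m·n - 8·m + 8·n)·(-4·n - 6·m)    [distributive law]
= -48·m^2·n - 72·m^3 + 48·m·n^2 + 72·m^2·n + 32·m·n + 48·m^2 - 32·n^2 - 48·m·n    [distributive law]
= 24·m^2·n - 72·m^3 + 48·m·n^2 - 16·m·n + 48·m^2 - 32·n^2    [combine like terms]

24·m^2·n - 72·m^3 + 48·m·n^2 - 16·m·n + 48·m^2 - 32·n^2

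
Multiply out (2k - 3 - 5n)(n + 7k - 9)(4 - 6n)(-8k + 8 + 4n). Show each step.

(2k - 3 - 5n)(n + 7k - 9)(4 - 6n)(-8k + 8 + 4n)
= (2kn + 14k^2 - 18k - 3n - 21k + 27 - 5n^2 - 35kn + 45n)(4 - 6n)(-8k + 8 + 4n)    [distributive law]
= (-33kn + 14k^2 - 39k + 42n + 27 - 5n^2)(4 - 6n)(-8k + 8 + 4n)    [combine like terms]
= (-132kn + 198kn^2 + 56k^2 - 84k^2n - 156k + 234kn + 168n - 252n^2 + 108 - 162n - 20n^2 + 30n^3)(-8k + 8 + 4n)    [distributive law]
= (102kn + 198kn^2 + 56k^2 - 84k^2n - 156k + 6n - 272n^2 + 108 + 30n^3)(-8k + 8 + 4n)    [combine like terms]
= -816k^2n + 816kn + 408kn^2 - 1584k^2n^2 + 1584kn^2 + 792kn^3 - 448k^3 + 448k^2 + 224k^2n + 672k^3n - 672k^2n - 336k^2n^2 + 1248k^2 - 1248k - 624kn - 48kn + 48n + 24n^2 + 2176kn^2 - 2176n^2 - 1088n^3 - 864k + 864 + 432n - 240kn^3 + 240n^3 + 120n^4    [distributive law]
= -1264k^2n + 144kn + 4168kn^2 - 1920k^2n^2 + 552kn^3 - 448k^3 + 1696k^2 + 672k^3n - 2112k + 480n - 2152n^2 - 848n^3 + 864 + 120n^4    [combine like terms]

-1264k^2n + 144kn + 4168kn^2 - 1920k^2n^2 + 552kn^3 - 448k^3 + 1696k^2 + 672k^3n - 2112k + 480n - 2152n^2 - 848n^3 + 864 + 120n^4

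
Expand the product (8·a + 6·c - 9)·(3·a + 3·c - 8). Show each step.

24·a^2 + 42·a·c - 91·a + 18·c^2 - 75·c + 72

(8·a + 6·c - 9)·(3·a + 3·c - 8)
= 24·a^2 + 24·a·c - 64·a + 18·a·c + 18·c^2 - 48·c - 27·a - 27·c + 72    [distributive law]
= 24·a^2 + 42·a·c - 91·a + 18·c^2 - 75·c + 72    [combine like terms]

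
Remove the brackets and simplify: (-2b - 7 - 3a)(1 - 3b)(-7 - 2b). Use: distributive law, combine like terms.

-119b - 80b^2 - 12b^3 + 49 + 21a - 57ab - 18ab^2

(-2b - 7 - 3a)(1 - 3b)(-7 - 2b)
= (-2b + 6b^2 - 7 + 21b - 3a + 9ab)(-7 - 2b)    [distributive law]
= (19b + 6b^2 - 7 - 3a + 9ab)(-7 - 2b)    [combine like terms]
= -133b - 38b^2 - 42b^2 - 12b^3 + 49 + 14b + 21a + 6ab - 63ab - 18ab^2    [distributive law]
= -119b - 80b^2 - 12b^3 + 49 + 21a - 57ab - 18ab^2    [combine like terms]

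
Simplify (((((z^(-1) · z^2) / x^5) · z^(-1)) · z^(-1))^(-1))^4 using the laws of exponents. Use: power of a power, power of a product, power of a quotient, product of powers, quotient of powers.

(((((z^(-1) · z^2) / x^5) · z^(-1)) · z^(-1))^(-1))^4
= ((((z^(-1) · z^2) / x^5) · z^(-1)) · z^(-1))^(-4)    [power of a power]
= ((((z^(-1) · z^2) / x^5) · z^(-1))^(-4)) · ((z^(-1))^(-4))    [power of a product]
= ((((z^(-1) · z^2) / x^5)^(-4)) · ((z^(-1))^(-4))) · ((z^(-1))^(-4))    [power of a product]
= ((((z^(-1) · z^2)^(-4)) / ((x^5)^(-4))) · ((z^(-1))^(-4))) · ((z^(-1))^(-4))    [power of a quotient]
= (((((z^(-1))^(-4)) · ((z^2)^(-4))) / ((x^5)^(-4))) · ((z^(-1))^(-4))) · ((z^(-1))^(-4))    [power of a product]
= (((z^4 · ((z^2)^(-4))) / ((x^5)^(-4))) · ((z^(-1))^(-4))) · ((z^(-1))^(-4))    [power of a power]
= (((z^4 · z^(-8)) / ((x^5)^(-4))) · ((z^(-1))^(-4))) · ((z^(-1))^(-4))    [power of a power]
= ((z^(-4) / ((x^5)^(-4))) · ((z^(-1))^(-4))) · ((z^(-1))^(-4))    [product of powers]
= ((z^(-4) / x^(-20)) · ((z^(-1))^(-4))) · ((z^(-1))^(-4))    [power of a power]
= ((z^(-4) / x^(-20)) · z^4) · ((z^(-1))^(-4))    [power of a power]
= ((z^(-4) / x^(-20)) · z^4) · z^4    [power of a power]
= x^20z^4    [quotient of powers; product of powers]

x^20z^4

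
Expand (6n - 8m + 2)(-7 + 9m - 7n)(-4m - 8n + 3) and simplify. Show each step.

(6n - 8m + 2)(-7 + 9m - 7n)(-4m - 8n + 3)
= (-42n + 54mn - 42n^2 + 56m - 72m^2 + 56mn - 14 + 18m - 14n)(-4m - 8n + 3)    [distributive law]
= (-56n + 110mn - 42n^2 + 74m - 72m^2 - 14)(-4m - 8n + 3)    [combine like terms]
= 224mn + 448n^2 - 168n - 440m^2n - 880mn^2 + 330mn + 168mn^2 + 336n^3 - 126n^2 - 296m^2 - 592mn + 222m + 288m^3 + 576m^2n - 216m^2 + 56m + 112n - 42    [distributive law]
= -38mn + 322n^2 - 56n + 136m^2n - 712mn^2 + 336n^3 - 512m^2 + 278m + 288m^3 - 42    [combine like terms]

-38mn + 322n^2 - 56n + 136m^2n - 712mn^2 + 336n^3 - 512m^2 + 278m + 288m^3 - 42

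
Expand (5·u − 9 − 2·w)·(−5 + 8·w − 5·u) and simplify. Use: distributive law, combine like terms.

20·u + 50·u·w − 25·u^2 + 45 − 62·w − 16·w^2

(5·u − 9 − 2·w)·(−5 + 8·w − 5·u)
= −25·u + 40·u·w − 25·u^2 + 45 − 72·w + 45·u + 10·w − 16·w^2 + 10·u·w    [distributive law]
= 20·u + 50·u·w − 25·u^2 + 45 − 62·w − 16·w^2    [combine like terms]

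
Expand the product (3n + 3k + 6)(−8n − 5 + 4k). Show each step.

−24n^2 − 63n − 12kn + 9k + 12k^2 − 30

(3n + 3k + 6)(−8n − 5 + 4k)
= −24n^2 − 15n + 12kn − 24kn − 15k + 12k^2 − 48n − 30 + 24k    [distributive law]
= −24n^2 − 63n − 12kn + 9k + 12k^2 − 30    [combine like terms]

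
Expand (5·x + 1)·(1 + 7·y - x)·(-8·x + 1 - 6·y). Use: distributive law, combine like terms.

-37·x^2 - 4·x - 45·x·y - 250·x^2·y - 210·x·y^2 + 40·x^3 + 1 + y - 42·y^2

(5·x + 1)·(1 + 7·y - x)·(-8·x + 1 - 6·y)
= (5·x + 35·x·y - 5·x^2 + 1 + 7·y - x)·(-8·x + 1 - 6·y)    [distributive law]
= (4·x + 35·x·y - 5·x^2 + 1 + 7·y)·(-8·x + 1 - 6·y)    [combine like terms]
= -32·x^2 + 4·x - 24·x·y - 280·x^2·y + 35·x·y - 210·x·y^2 + 40·x^3 - 5·x^2 + 30·x^2·y - 8·x + 1 - 6·y - 56·x·y + 7·y - 42·y^2    [distributive law]
= -37·x^2 - 4·x - 45·x·y - 250·x^2·y - 210·x·y^2 + 40·x^3 + 1 + y - 42·y^2    [combine like terms]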